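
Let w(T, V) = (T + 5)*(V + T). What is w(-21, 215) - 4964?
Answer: -8068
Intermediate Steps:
w(T, V) = (5 + T)*(T + V)
w(-21, 215) - 4964 = ((-21)² + 5*(-21) + 5*215 - 21*215) - 4964 = (441 - 105 + 1075 - 4515) - 4964 = -3104 - 4964 = -8068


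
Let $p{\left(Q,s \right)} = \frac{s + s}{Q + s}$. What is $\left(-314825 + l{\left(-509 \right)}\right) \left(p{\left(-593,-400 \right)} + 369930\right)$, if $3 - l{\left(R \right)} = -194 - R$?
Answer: $- \frac{115762832106730}{993} \approx -1.1658 \cdot 10^{11}$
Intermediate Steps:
$l{\left(R \right)} = 197 + R$ ($l{\left(R \right)} = 3 - \left(-194 - R\right) = 3 + \left(194 + R\right) = 197 + R$)
$p{\left(Q,s \right)} = \frac{2 s}{Q + s}$
$\left(-314825 + l{\left(-509 \right)}\right) \left(p{\left(-593,-400 \right)} + 369930\right) = \left(-314825 + \left(197 - 509\right)\right) \left(2 \left(-400\right) \frac{1}{-593 - 400} + 369930\right) = \left(-314825 - 312\right) \left(2 \left(-400\right) \frac{1}{-993} + 369930\right) = - 315137 \left(2 \left(-400\right) \left(- \frac{1}{993}\right) + 369930\right) = - 315137 \left(\frac{800}{993} + 369930\right) = \left(-315137\right) \frac{367341290}{993} = - \frac{115762832106730}{993}$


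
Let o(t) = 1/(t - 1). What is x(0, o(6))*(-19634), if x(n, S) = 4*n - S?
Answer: 19634/5 ≈ 3926.8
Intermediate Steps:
o(t) = 1/(-1 + t)
x(n, S) = -S + 4*n
x(0, o(6))*(-19634) = (-1/(-1 + 6) + 4*0)*(-19634) = (-1/5 + 0)*(-19634) = (-1*⅕ + 0)*(-19634) = (-⅕ + 0)*(-19634) = -⅕*(-19634) = 19634/5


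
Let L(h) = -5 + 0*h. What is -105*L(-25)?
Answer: 525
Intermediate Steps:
L(h) = -5 (L(h) = -5 + 0 = -5)
-105*L(-25) = -105*(-5) = 525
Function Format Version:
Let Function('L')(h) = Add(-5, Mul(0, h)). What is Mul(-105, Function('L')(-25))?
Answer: 525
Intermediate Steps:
Function('L')(h) = -5 (Function('L')(h) = Add(-5, 0) = -5)
Mul(-105, Function('L')(-25)) = Mul(-105, -5) = 525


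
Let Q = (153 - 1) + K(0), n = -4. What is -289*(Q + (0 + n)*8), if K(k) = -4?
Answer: -33524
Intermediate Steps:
Q = 148 (Q = (153 - 1) - 4 = 152 - 4 = 148)
-289*(Q + (0 + n)*8) = -289*(148 + (0 - 4)*8) = -289*(148 - 4*8) = -289*(148 - 32) = -289*116 = -33524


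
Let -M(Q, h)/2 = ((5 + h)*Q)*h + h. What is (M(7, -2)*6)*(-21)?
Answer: -11088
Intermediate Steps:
M(Q, h) = -2*h - 2*Q*h*(5 + h) (M(Q, h) = -2*(((5 + h)*Q)*h + h) = -2*((Q*(5 + h))*h + h) = -2*(Q*h*(5 + h) + h) = -2*(h + Q*h*(5 + h)) = -2*h - 2*Q*h*(5 + h))
(M(7, -2)*6)*(-21) = (-2*(-2)*(1 + 5*7 + 7*(-2))*6)*(-21) = (-2*(-2)*(1 + 35 - 14)*6)*(-21) = (-2*(-2)*22*6)*(-21) = (88*6)*(-21) = 528*(-21) = -11088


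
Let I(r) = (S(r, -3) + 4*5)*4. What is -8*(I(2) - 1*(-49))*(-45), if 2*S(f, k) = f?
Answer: 47880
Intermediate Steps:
S(f, k) = f/2
I(r) = 80 + 2*r (I(r) = (r/2 + 4*5)*4 = (r/2 + 20)*4 = (20 + r/2)*4 = 80 + 2*r)
-8*(I(2) - 1*(-49))*(-45) = -8*((80 + 2*2) - 1*(-49))*(-45) = -8*((80 + 4) + 49)*(-45) = -8*(84 + 49)*(-45) = -8*133*(-45) = -1064*(-45) = 47880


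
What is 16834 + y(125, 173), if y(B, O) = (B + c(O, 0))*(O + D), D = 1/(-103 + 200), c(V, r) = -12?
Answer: 3529264/97 ≈ 36384.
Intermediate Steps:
D = 1/97 ≈ 0.010309
y(B, O) = (-12 + B)*(1/97 + O) (y(B, O) = (B - 12)*(O + 1/97) = (-12 + B)*(1/97 + O))
16834 + y(125, 173) = 16834 + (-12/97 - 12*173 + (1/97)*125 + 125*173) = 16834 + (-12/97 - 2076 + 125/97 + 21625) = 16834 + 1896366/97 = 3529264/97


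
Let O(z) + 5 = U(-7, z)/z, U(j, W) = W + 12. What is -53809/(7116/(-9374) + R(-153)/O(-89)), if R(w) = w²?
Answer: 13258660592/1395172833 ≈ 9.5032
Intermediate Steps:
U(j, W) = 12 + W
O(z) = -5 + (12 + z)/z
-53809/(7116/(-9374) + R(-153)/O(-89)) = -53809/(7116/(-9374) + (-153)²/(-4 + 12/(-89))) = -53809/(7116*(-1/9374) + 23409/(-4 + 12*(-1/89))) = -53809/(-3558/4687 + 23409/(-4 - 12/89)) = -53809/(-3558/4687 + 23409/(-368/89)) = -53809/(-3558/4687 + 23409*(-89/368)) = -53809/(-3558/4687 - 2083401/368) = -53809/(-9766209831/1724816) = -53809*(-1724816/9766209831) = 13258660592/1395172833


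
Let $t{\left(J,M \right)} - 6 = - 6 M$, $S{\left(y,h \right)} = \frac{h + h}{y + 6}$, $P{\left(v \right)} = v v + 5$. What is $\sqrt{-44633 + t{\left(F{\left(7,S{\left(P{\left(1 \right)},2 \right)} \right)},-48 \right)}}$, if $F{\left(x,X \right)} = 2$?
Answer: $i \sqrt{44339} \approx 210.57 i$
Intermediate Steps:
$P{\left(v \right)} = 5 + v^{2}$ ($P{\left(v \right)} = v^{2} + 5 = 5 + v^{2}$)
$S{\left(y,h \right)} = \frac{2 h}{6 + y}$
$t{\left(J,M \right)} = 6 - 6 M$
$\sqrt{-44633 + t{\left(F{\left(7,S{\left(P{\left(1 \right)},2 \right)} \right)},-48 \right)}} = \sqrt{-44633 + \left(6 - -288\right)} = \sqrt{-44633 + \left(6 + 288\right)} = \sqrt{-44633 + 294} = \sqrt{-44339} = i \sqrt{44339}$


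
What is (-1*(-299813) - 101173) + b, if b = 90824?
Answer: 289464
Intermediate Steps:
(-1*(-299813) - 101173) + b = (-1*(-299813) - 101173) + 90824 = (299813 - 101173) + 90824 = 198640 + 90824 = 289464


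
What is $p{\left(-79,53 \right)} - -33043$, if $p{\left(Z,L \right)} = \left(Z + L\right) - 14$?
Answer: $33003$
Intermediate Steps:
$p{\left(Z,L \right)} = -14 + L + Z$ ($p{\left(Z,L \right)} = \left(L + Z\right) - 14 = -14 + L + Z$)
$p{\left(-79,53 \right)} - -33043 = \left(-14 + 53 - 79\right) - -33043 = -40 + 33043 = 33003$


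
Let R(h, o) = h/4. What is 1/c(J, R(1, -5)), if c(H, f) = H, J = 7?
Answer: ⅐ ≈ 0.14286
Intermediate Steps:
R(h, o) = h/4 (R(h, o) = h*(¼) = h/4)
1/c(J, R(1, -5)) = 1/7 = ⅐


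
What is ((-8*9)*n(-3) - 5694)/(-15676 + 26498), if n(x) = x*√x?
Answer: -2847/5411 + 108*I*√3/5411 ≈ -0.52615 + 0.034571*I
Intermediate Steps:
n(x) = x^(3/2)
((-8*9)*n(-3) - 5694)/(-15676 + 26498) = ((-8*9)*(-3)^(3/2) - 5694)/(-15676 + 26498) = (-(-216)*I*√3 - 5694)/10822 = (216*I*√3 - 5694)*(1/10822) = (-5694 + 216*I*√3)*(1/10822) = -2847/5411 + 108*I*√3/5411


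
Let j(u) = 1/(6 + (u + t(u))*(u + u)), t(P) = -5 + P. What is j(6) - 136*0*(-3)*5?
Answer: 1/90 ≈ 0.011111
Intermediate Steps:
j(u) = 1/(6 + 2*u*(-5 + 2*u)) (j(u) = 1/(6 + (u + (-5 + u))*(u + u)) = 1/(6 + (-5 + 2*u)*(2*u)) = 1/(6 + 2*u*(-5 + 2*u)))
j(6) - 136*0*(-3)*5 = 1/(2*(3 - 5*6 + 2*6²)) - 136*0*(-3)*5 = 1/(2*(3 - 30 + 2*36)) - 0*5 = 1/(2*(3 - 30 + 72)) - 136*0 = (½)/45 + 0 = (½)*(1/45) + 0 = 1/90 + 0 = 1/90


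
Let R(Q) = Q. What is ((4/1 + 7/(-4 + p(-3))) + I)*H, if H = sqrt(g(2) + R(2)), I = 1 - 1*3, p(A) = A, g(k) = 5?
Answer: sqrt(7) ≈ 2.6458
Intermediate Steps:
I = -2 (I = 1 - 3 = -2)
H = sqrt(7) (H = sqrt(5 + 2) = sqrt(7) ≈ 2.6458)
((4/1 + 7/(-4 + p(-3))) + I)*H = ((4/1 + 7/(-4 - 3)) - 2)*sqrt(7) = ((4*1 + 7/(-7)) - 2)*sqrt(7) = ((4 + 7*(-1/7)) - 2)*sqrt(7) = ((4 - 1) - 2)*sqrt(7) = (3 - 2)*sqrt(7) = 1*sqrt(7) = sqrt(7)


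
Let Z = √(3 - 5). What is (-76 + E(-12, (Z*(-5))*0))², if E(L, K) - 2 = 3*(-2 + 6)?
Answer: 3844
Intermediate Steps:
Z = I*√2 (Z = √(-2) = I*√2 ≈ 1.4142*I)
E(L, K) = 14 (E(L, K) = 2 + 3*(-2 + 6) = 2 + 3*4 = 2 + 12 = 14)
(-76 + E(-12, (Z*(-5))*0))² = (-76 + 14)² = (-62)² = 3844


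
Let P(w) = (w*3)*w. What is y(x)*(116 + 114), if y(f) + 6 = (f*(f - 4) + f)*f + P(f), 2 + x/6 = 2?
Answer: -1380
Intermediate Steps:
x = 0 (x = -12 + 6*2 = -12 + 12 = 0)
P(w) = 3*w**2 (P(w) = (3*w)*w = 3*w**2)
y(f) = -6 + 3*f**2 + f*(f + f*(-4 + f)) (y(f) = -6 + ((f*(f - 4) + f)*f + 3*f**2) = -6 + ((f*(-4 + f) + f)*f + 3*f**2) = -6 + ((f + f*(-4 + f))*f + 3*f**2) = -6 + (f*(f + f*(-4 + f)) + 3*f**2) = -6 + (3*f**2 + f*(f + f*(-4 + f))) = -6 + 3*f**2 + f*(f + f*(-4 + f)))
y(x)*(116 + 114) = (-6 + 0**3)*(116 + 114) = (-6 + 0)*230 = -6*230 = -1380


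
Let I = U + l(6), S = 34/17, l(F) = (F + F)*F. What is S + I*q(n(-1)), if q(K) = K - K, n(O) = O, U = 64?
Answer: 2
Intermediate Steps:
l(F) = 2*F² (l(F) = (2*F)*F = 2*F²)
S = 2 (S = 34*(1/17) = 2)
q(K) = 0
I = 136 (I = 64 + 2*6² = 64 + 2*36 = 64 + 72 = 136)
S + I*q(n(-1)) = 2 + 136*0 = 2 + 0 = 2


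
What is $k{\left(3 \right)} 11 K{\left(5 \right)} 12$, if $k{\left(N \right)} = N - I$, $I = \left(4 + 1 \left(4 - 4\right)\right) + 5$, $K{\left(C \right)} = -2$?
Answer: $1584$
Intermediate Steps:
$I = 9$ ($I = \left(4 + 1 \cdot 0\right) + 5 = \left(4 + 0\right) + 5 = 4 + 5 = 9$)
$k{\left(N \right)} = -9 + N$ ($k{\left(N \right)} = N - 9 = -9 + N$)
$k{\left(3 \right)} 11 K{\left(5 \right)} 12 = \left(-9 + 3\right) 11 \left(-2\right) 12 = \left(-6\right) 11 \left(-2\right) 12 = \left(-66\right) \left(-2\right) 12 = 132 \cdot 12 = 1584$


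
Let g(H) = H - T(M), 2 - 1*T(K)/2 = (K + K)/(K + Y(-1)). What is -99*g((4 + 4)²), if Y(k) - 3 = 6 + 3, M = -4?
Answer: -5742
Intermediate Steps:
Y(k) = 12 (Y(k) = 3 + (6 + 3) = 3 + 9 = 12)
T(K) = 4 - 4*K/(12 + K) (T(K) = 4 - 2*(K + K)/(K + 12) = 4 - 2*2*K/(12 + K) = 4 - 4*K/(12 + K))
g(H) = -6 + H (g(H) = H - 48/(12 - 4) = H - 48/8 = H - 1*6 = H - 6 = -6 + H)
-99*g((4 + 4)²) = -99*(-6 + (4 + 4)²) = -99*(-6 + 8²) = -99*(-6 + 64) = -99*58 = -5742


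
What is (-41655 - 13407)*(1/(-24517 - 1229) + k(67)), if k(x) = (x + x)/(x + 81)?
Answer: -1130677194/22681 ≈ -49851.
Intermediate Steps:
k(x) = 2*x/(81 + x) (k(x) = (2*x)/(81 + x) = 2*x/(81 + x))
(-41655 - 13407)*(1/(-24517 - 1229) + k(67)) = (-41655 - 13407)*(1/(-24517 - 1229) + 2*67/(81 + 67)) = -55062*(1/(-25746) + 2*67/148) = -55062*(-1/25746 + 2*67*(1/148)) = -55062*(-1/25746 + 67/74) = -55062*431227/476301 = -1130677194/22681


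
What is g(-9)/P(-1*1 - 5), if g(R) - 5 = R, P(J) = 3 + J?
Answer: 4/3 ≈ 1.3333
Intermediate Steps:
g(R) = 5 + R
g(-9)/P(-1*1 - 5) = (5 - 9)/(3 + (-1*1 - 5)) = -4/(3 + (-1 - 5)) = -4/(3 - 6) = -4/(-3) = -4*(-1/3) = 4/3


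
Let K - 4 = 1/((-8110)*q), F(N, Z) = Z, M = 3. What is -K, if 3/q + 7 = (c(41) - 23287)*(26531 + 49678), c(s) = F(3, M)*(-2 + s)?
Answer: -1765859857/24330 ≈ -72580.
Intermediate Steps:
c(s) = -6 + 3*s (c(s) = 3*(-2 + s) = -6 + 3*s)
q = -3/1765762537 (q = 3/(-7 + ((-6 + 3*41) - 23287)*(26531 + 49678)) = 3/(-7 + ((-6 + 123) - 23287)*76209) = 3/(-7 + (117 - 23287)*76209) = 3/(-7 - 23170*76209) = 3/(-7 - 1765762530) = 3/(-1765762537) = 3*(-1/1765762537) = -3/1765762537 ≈ -1.6990e-9)
K = 1765859857/24330 (K = 4 + 1/((-8110)*(-3/1765762537)) = 4 - 1/8110*(-1765762537/3) = 4 + 1765762537/24330 = 1765859857/24330 ≈ 72580.)
-K = -1*1765859857/24330 = -1765859857/24330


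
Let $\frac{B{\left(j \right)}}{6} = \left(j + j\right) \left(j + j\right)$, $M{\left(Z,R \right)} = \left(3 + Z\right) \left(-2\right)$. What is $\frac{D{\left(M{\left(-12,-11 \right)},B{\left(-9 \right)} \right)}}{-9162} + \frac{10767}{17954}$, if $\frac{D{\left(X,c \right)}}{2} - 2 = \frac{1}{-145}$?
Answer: $\frac{7146737209}{11925854730} \approx 0.59926$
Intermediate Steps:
$M{\left(Z,R \right)} = -6 - 2 Z$
$B{\left(j \right)} = 24 j^{2}$ ($B{\left(j \right)} = 6 \left(j + j\right) \left(j + j\right) = 6 \cdot 2 j 2 j = 6 \cdot 4 j^{2} = 24 j^{2}$)
$D{\left(X,c \right)} = \frac{578}{145}$ ($D{\left(X,c \right)} = 4 + \frac{2}{-145} = 4 + 2 \left(- \frac{1}{145}\right) = 4 - \frac{2}{145} = \frac{578}{145}$)
$\frac{D{\left(M{\left(-12,-11 \right)},B{\left(-9 \right)} \right)}}{-9162} + \frac{10767}{17954} = \frac{578}{145 \left(-9162\right)} + \frac{10767}{17954} = \frac{578}{145} \left(- \frac{1}{9162}\right) + 10767 \cdot \frac{1}{17954} = - \frac{289}{664245} + \frac{10767}{17954} = \frac{7146737209}{11925854730}$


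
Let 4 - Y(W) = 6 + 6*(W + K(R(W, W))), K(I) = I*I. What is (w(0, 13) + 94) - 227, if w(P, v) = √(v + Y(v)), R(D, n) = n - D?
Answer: -133 + I*√67 ≈ -133.0 + 8.1853*I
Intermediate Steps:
K(I) = I²
Y(W) = -2 - 6*W (Y(W) = 4 - (6 + 6*(W + (W - W)²)) = 4 - (6 + 6*(W + 0²)) = 4 - (6 + 6*(W + 0)) = 4 - (6 + 6*W) = 4 + (-6 - 6*W) = -2 - 6*W)
w(P, v) = √(-2 - 5*v) (w(P, v) = √(v + (-2 - 6*v)) = √(-2 - 5*v))
(w(0, 13) + 94) - 227 = (√(-2 - 5*13) + 94) - 227 = (√(-2 - 65) + 94) - 227 = (√(-67) + 94) - 227 = (I*√67 + 94) - 227 = (94 + I*√67) - 227 = -133 + I*√67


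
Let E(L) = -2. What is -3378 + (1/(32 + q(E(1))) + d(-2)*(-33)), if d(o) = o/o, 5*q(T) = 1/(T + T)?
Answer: -2179609/639 ≈ -3411.0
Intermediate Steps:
q(T) = 1/(10*T) (q(T) = 1/(5*(T + T)) = 1/(5*((2*T))) = (1/(2*T))/5 = 1/(10*T))
d(o) = 1
-3378 + (1/(32 + q(E(1))) + d(-2)*(-33)) = -3378 + (1/(32 + (⅒)/(-2)) + 1*(-33)) = -3378 + (1/(32 + (⅒)*(-½)) - 33) = -3378 + (1/(32 - 1/20) - 33) = -3378 + (1/(639/20) - 33) = -3378 + (20/639 - 33) = -3378 - 21067/639 = -2179609/639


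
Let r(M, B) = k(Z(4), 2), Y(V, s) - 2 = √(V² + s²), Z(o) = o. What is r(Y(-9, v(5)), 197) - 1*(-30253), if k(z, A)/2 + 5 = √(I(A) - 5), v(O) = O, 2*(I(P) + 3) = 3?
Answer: 30243 + I*√26 ≈ 30243.0 + 5.099*I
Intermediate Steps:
I(P) = -3/2 (I(P) = -3 + (½)*3 = -3 + 3/2 = -3/2)
Y(V, s) = 2 + √(V² + s²)
k(z, A) = -10 + I*√26 (k(z, A) = -10 + 2*√(-3/2 - 5) = -10 + 2*√(-13/2) = -10 + 2*(I*√26/2) = -10 + I*√26)
r(M, B) = -10 + I*√26
r(Y(-9, v(5)), 197) - 1*(-30253) = (-10 + I*√26) - 1*(-30253) = (-10 + I*√26) + 30253 = 30243 + I*√26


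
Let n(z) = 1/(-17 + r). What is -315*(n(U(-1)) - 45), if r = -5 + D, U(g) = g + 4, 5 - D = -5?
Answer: 56805/4 ≈ 14201.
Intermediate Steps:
D = 10 (D = 5 - 1*(-5) = 5 + 5 = 10)
U(g) = 4 + g
r = 5 (r = -5 + 10 = 5)
n(z) = -1/12 (n(z) = 1/(-17 + 5) = 1/(-12) = -1/12)
-315*(n(U(-1)) - 45) = -315*(-1/12 - 45) = -315*(-541/12) = 56805/4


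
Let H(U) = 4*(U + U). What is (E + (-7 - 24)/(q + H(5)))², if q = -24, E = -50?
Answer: 690561/256 ≈ 2697.5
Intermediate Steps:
H(U) = 8*U (H(U) = 4*(2*U) = 8*U)
(E + (-7 - 24)/(q + H(5)))² = (-50 + (-7 - 24)/(-24 + 8*5))² = (-50 - 31/(-24 + 40))² = (-50 - 31/16)² = (-831/16)² = 690561/256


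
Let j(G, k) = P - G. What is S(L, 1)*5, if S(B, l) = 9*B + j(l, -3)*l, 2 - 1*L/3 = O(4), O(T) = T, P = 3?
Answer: -260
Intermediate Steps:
j(G, k) = 3 - G
L = -6 (L = 6 - 3*4 = 6 - 12 = -6)
S(B, l) = 9*B + l*(3 - l) (S(B, l) = 9*B + (3 - l)*l = 9*B + l*(3 - l))
S(L, 1)*5 = (9*(-6) - 1*1*(-3 + 1))*5 = (-54 - 1*1*(-2))*5 = (-54 + 2)*5 = -52*5 = -260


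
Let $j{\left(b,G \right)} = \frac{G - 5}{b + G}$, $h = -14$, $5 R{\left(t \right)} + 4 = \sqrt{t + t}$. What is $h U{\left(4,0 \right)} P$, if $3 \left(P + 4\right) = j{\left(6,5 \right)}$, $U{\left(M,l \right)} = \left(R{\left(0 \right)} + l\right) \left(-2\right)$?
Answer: $\frac{448}{5} \approx 89.6$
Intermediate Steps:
$R{\left(t \right)} = - \frac{4}{5} + \frac{\sqrt{2} \sqrt{t}}{5}$ ($R{\left(t \right)} = - \frac{4}{5} + \frac{\sqrt{t + t}}{5} = - \frac{4}{5} + \frac{\sqrt{2 t}}{5} = - \frac{4}{5} + \frac{\sqrt{2} \sqrt{t}}{5}$)
$U{\left(M,l \right)} = \frac{8}{5} - 2 l$ ($U{\left(M,l \right)} = \left(\left(- \frac{4}{5} + \frac{\sqrt{2} \sqrt{0}}{5}\right) + l\right) \left(-2\right) = \left(\left(- \frac{4}{5} + \frac{1}{5} \sqrt{2} \cdot 0\right) + l\right) \left(-2\right) = \left(\left(- \frac{4}{5} + 0\right) + l\right) \left(-2\right) = \left(- \frac{4}{5} + l\right) \left(-2\right) = \frac{8}{5} - 2 l$)
$j{\left(b,G \right)} = \frac{-5 + G}{G + b}$
$P = -4$ ($P = -4 + \frac{\frac{1}{5 + 6} \left(-5 + 5\right)}{3} = -4 + \frac{\frac{1}{11} \cdot 0}{3} = -4 + \frac{1}{3} \cdot 0 = -4 + 0 = -4$)
$h U{\left(4,0 \right)} P = - 14 \left(\frac{8}{5} - 0\right) \left(-4\right) = - 14 \left(\frac{8}{5} + 0\right) \left(-4\right) = \left(-14\right) \frac{8}{5} \left(-4\right) = \left(- \frac{112}{5}\right) \left(-4\right) = \frac{448}{5}$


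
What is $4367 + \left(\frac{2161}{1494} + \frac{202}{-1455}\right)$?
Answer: $\frac{3165232019}{724590} \approx 4368.3$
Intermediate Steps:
$4367 + \left(\frac{2161}{1494} + \frac{202}{-1455}\right) = 4367 + \left(2161 \cdot \frac{1}{1494} + 202 \left(- \frac{1}{1455}\right)\right) = 4367 + \left(\frac{2161}{1494} - \frac{202}{1455}\right) = 4367 + \frac{947489}{724590} = \frac{3165232019}{724590}$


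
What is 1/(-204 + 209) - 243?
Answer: -1214/5 ≈ -242.80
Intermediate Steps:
1/(-204 + 209) - 243 = 1/5 - 243 = ⅕ - 243 = -1214/5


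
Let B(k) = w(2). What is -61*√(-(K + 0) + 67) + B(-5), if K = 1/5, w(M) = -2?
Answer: -2 - 61*√1670/5 ≈ -500.56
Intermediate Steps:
B(k) = -2
K = ⅕ ≈ 0.20000
-61*√(-(K + 0) + 67) + B(-5) = -61*√(-(⅕ + 0) + 67) - 2 = -61*√(-1*⅕ + 67) - 2 = -61*√(-⅕ + 67) - 2 = -61*√1670/5 - 2 = -2 - 61*√1670/5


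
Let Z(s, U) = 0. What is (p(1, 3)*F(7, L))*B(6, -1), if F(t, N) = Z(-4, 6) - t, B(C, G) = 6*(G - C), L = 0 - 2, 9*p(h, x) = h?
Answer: 98/3 ≈ 32.667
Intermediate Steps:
p(h, x) = h/9
L = -2
B(C, G) = -6*C + 6*G
F(t, N) = -t (F(t, N) = 0 - t = -t)
(p(1, 3)*F(7, L))*B(6, -1) = (((1/9)*1)*(-1*7))*(-6*6 + 6*(-1)) = ((1/9)*(-7))*(-36 - 6) = -7/9*(-42) = 98/3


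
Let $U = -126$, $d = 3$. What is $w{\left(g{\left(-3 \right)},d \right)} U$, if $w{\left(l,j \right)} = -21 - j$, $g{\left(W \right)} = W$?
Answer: $3024$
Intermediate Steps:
$w{\left(g{\left(-3 \right)},d \right)} U = \left(-21 - 3\right) \left(-126\right) = \left(-24\right) \left(-126\right) = 3024$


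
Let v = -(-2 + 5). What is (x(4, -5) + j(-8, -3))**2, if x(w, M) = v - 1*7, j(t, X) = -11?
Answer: 441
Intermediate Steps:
v = -3 (v = -1*3 = -3)
x(w, M) = -10 (x(w, M) = -3 - 1*7 = -3 - 7 = -10)
(x(4, -5) + j(-8, -3))**2 = (-10 - 11)**2 = (-21)**2 = 441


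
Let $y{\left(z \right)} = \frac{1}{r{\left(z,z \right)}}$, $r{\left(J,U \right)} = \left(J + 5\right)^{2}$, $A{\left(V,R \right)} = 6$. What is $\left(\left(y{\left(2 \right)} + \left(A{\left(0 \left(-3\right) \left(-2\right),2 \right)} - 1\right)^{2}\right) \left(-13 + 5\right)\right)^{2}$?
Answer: $\frac{96196864}{2401} \approx 40065.0$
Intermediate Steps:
$r{\left(J,U \right)} = \left(5 + J\right)^{2}$
$y{\left(z \right)} = \frac{1}{\left(5 + z\right)^{2}}$
$\left(\left(y{\left(2 \right)} + \left(A{\left(0 \left(-3\right) \left(-2\right),2 \right)} - 1\right)^{2}\right) \left(-13 + 5\right)\right)^{2} = \left(\left(\frac{1}{\left(5 + 2\right)^{2}} + \left(6 - 1\right)^{2}\right) \left(-13 + 5\right)\right)^{2} = \left(\left(\frac{1}{49} + 5^{2}\right) \left(-8\right)\right)^{2} = \left(\left(\frac{1}{49} + 25\right) \left(-8\right)\right)^{2} = \left(\frac{1226}{49} \left(-8\right)\right)^{2} = \left(- \frac{9808}{49}\right)^{2} = \frac{96196864}{2401}$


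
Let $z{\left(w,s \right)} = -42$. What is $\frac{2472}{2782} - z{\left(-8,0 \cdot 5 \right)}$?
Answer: $\frac{59658}{1391} \approx 42.889$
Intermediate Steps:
$\frac{2472}{2782} - z{\left(-8,0 \cdot 5 \right)} = \frac{2472}{2782} - -42 = 2472 \cdot \frac{1}{2782} + 42 = \frac{1236}{1391} + 42 = \frac{59658}{1391}$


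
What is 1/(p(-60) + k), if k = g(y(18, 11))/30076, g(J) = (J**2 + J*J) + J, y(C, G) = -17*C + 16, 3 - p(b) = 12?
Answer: -15038/51387 ≈ -0.29264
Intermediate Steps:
p(b) = -9 (p(b) = 3 - 1*12 = 3 - 12 = -9)
y(C, G) = 16 - 17*C
g(J) = J + 2*J**2 (g(J) = (J**2 + J**2) + J = 2*J**2 + J = J + 2*J**2)
k = 83955/15038 (k = ((16 - 17*18)*(1 + 2*(16 - 17*18)))/30076 = ((16 - 306)*(1 + 2*(16 - 306)))*(1/30076) = -290*(1 + 2*(-290))*(1/30076) = -290*(1 - 580)*(1/30076) = -290*(-579)*(1/30076) = 167910*(1/30076) = 83955/15038 ≈ 5.5829)
1/(p(-60) + k) = 1/(-9 + 83955/15038) = 1/(-51387/15038) = -15038/51387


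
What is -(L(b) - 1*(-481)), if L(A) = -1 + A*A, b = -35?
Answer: -1705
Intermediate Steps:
L(A) = -1 + A²
-(L(b) - 1*(-481)) = -((-1 + (-35)²) - 1*(-481)) = -((-1 + 1225) + 481) = -(1224 + 481) = -1*1705 = -1705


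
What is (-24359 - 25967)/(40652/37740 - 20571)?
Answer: 237412905/97038611 ≈ 2.4466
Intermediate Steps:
(-24359 - 25967)/(40652/37740 - 20571) = -50326/(40652*(1/37740) - 20571) = -50326/(10163/9435 - 20571) = -50326/(-194077222/9435) = -50326*(-9435/194077222) = 237412905/97038611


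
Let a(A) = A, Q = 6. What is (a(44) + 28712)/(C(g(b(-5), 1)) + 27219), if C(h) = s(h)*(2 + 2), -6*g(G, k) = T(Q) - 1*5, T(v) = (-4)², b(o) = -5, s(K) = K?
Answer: 86268/81635 ≈ 1.0568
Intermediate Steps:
T(v) = 16
g(G, k) = -11/6 (g(G, k) = -(16 - 1*5)/6 = -(16 - 5)/6 = -⅙*11 = -11/6)
C(h) = 4*h (C(h) = h*(2 + 2) = h*4 = 4*h)
(a(44) + 28712)/(C(g(b(-5), 1)) + 27219) = (44 + 28712)/(4*(-11/6) + 27219) = 28756/(-22/3 + 27219) = 28756/(81635/3) = 28756*(3/81635) = 86268/81635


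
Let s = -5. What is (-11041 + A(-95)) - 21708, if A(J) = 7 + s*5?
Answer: -32767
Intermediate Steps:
A(J) = -18 (A(J) = 7 - 5*5 = 7 - 25 = -18)
(-11041 + A(-95)) - 21708 = (-11041 - 18) - 21708 = -11059 - 21708 = -32767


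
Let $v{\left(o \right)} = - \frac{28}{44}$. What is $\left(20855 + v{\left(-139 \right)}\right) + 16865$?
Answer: $\frac{414913}{11} \approx 37719.0$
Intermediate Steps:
$v{\left(o \right)} = - \frac{7}{11}$ ($v{\left(o \right)} = \left(-28\right) \frac{1}{44} = - \frac{7}{11}$)
$\left(20855 + v{\left(-139 \right)}\right) + 16865 = \left(20855 - \frac{7}{11}\right) + 16865 = \frac{229398}{11} + 16865 = \frac{414913}{11}$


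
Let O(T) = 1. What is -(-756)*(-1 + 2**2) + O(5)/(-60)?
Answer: 136079/60 ≈ 2268.0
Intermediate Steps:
-(-756)*(-1 + 2**2) + O(5)/(-60) = -(-756)*(-1 + 2**2) + 1/(-60) = -(-756)*(-1 + 4) + 1*(-1/60) = -(-756)*3 - 1/60 = -126*(-18) - 1/60 = 2268 - 1/60 = 136079/60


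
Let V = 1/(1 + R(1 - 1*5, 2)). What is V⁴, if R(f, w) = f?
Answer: 1/81 ≈ 0.012346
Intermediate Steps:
V = -⅓ (V = 1/(1 + (1 - 1*5)) = 1/(1 + (1 - 5)) = 1/(1 - 4) = 1/(-3) = -⅓ ≈ -0.33333)
V⁴ = (-⅓)⁴ = 1/81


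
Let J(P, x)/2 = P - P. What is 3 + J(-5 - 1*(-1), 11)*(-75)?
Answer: 3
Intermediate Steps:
J(P, x) = 0 (J(P, x) = 2*(P - P) = 2*0 = 0)
3 + J(-5 - 1*(-1), 11)*(-75) = 3 + 0*(-75) = 3 + 0 = 3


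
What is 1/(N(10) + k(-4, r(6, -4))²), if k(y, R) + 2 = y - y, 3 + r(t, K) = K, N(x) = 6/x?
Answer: 5/23 ≈ 0.21739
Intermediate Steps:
r(t, K) = -3 + K
k(y, R) = -2 (k(y, R) = -2 + (y - y) = -2 + 0 = -2)
1/(N(10) + k(-4, r(6, -4))²) = 1/(6/10 + (-2)²) = 1/(6*(⅒) + 4) = 1/(⅗ + 4) = 1/(23/5) = 5/23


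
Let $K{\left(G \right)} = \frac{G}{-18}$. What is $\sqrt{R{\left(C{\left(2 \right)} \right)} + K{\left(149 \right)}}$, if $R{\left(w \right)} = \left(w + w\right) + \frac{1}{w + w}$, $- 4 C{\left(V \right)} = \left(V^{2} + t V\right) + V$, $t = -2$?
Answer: $\frac{i \sqrt{370}}{6} \approx 3.2059 i$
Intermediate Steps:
$K{\left(G \right)} = - \frac{G}{18}$ ($K{\left(G \right)} = G \left(- \frac{1}{18}\right) = - \frac{G}{18}$)
$C{\left(V \right)} = - \frac{V^{2}}{4} + \frac{V}{4}$ ($C{\left(V \right)} = - \frac{\left(V^{2} - 2 V\right) + V}{4} = - \frac{V^{2} - V}{4} = - \frac{V^{2}}{4} + \frac{V}{4}$)
$R{\left(w \right)} = \frac{1}{2 w} + 2 w$ ($R{\left(w \right)} = 2 w + \frac{1}{2 w} = \frac{1}{2 w} + 2 w$)
$\sqrt{R{\left(C{\left(2 \right)} \right)} + K{\left(149 \right)}} = \sqrt{\left(\frac{1}{2 \cdot \frac{1}{4} \cdot 2 \left(1 - 2\right)} + 2 \cdot \frac{1}{4} \cdot 2 \left(1 - 2\right)\right) - \frac{149}{18}} = \sqrt{\left(\frac{1}{2 \cdot \frac{1}{4} \cdot 2 \left(-1\right)} + 2 \cdot \frac{1}{4} \cdot 2 \left(-1\right)\right) - \frac{149}{18}} = \sqrt{\left(\frac{1}{2 \left(- \frac{1}{2}\right)} + 2 \left(- \frac{1}{2}\right)\right) - \frac{149}{18}} = \sqrt{\left(\frac{1}{2} \left(-2\right) - 1\right) - \frac{149}{18}} = \sqrt{\left(-1 - 1\right) - \frac{149}{18}} = \sqrt{-2 - \frac{149}{18}} = \sqrt{- \frac{185}{18}} = \frac{i \sqrt{370}}{6}$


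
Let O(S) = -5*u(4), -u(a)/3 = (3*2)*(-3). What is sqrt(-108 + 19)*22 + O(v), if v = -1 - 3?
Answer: -270 + 22*I*sqrt(89) ≈ -270.0 + 207.55*I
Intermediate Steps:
u(a) = 54 (u(a) = -3*3*2*(-3) = -18*(-3) = -3*(-18) = 54)
v = -4
O(S) = -270 (O(S) = -5*54 = -270)
sqrt(-108 + 19)*22 + O(v) = sqrt(-108 + 19)*22 - 270 = sqrt(-89)*22 - 270 = (I*sqrt(89))*22 - 270 = 22*I*sqrt(89) - 270 = -270 + 22*I*sqrt(89)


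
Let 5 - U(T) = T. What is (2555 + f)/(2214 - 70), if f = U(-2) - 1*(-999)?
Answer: 3561/2144 ≈ 1.6609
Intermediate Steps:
U(T) = 5 - T
f = 1006 (f = (5 - 1*(-2)) - 1*(-999) = (5 + 2) + 999 = 7 + 999 = 1006)
(2555 + f)/(2214 - 70) = (2555 + 1006)/(2214 - 70) = 3561/2144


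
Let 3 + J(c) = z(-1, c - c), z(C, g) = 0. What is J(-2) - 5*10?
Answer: -53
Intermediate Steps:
J(c) = -3 (J(c) = -3 + 0 = -3)
J(-2) - 5*10 = -3 - 5*10 = -3 - 50 = -53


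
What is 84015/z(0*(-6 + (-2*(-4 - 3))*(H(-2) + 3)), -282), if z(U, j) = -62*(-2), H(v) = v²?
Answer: 84015/124 ≈ 677.54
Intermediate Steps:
z(U, j) = 124
84015/z(0*(-6 + (-2*(-4 - 3))*(H(-2) + 3)), -282) = 84015/124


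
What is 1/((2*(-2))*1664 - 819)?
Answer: -1/7475 ≈ -0.00013378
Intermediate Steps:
1/((2*(-2))*1664 - 819) = 1/(-4*1664 - 819) = 1/(-6656 - 819) = 1/(-7475) = -1/7475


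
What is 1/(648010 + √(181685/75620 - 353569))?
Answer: 890954840/577348131990329 - 2*I*√20218297149039/6350829451893619 ≈ 1.5432e-6 - 1.416e-9*I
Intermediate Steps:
1/(648010 + √(181685/75620 - 353569)) = 1/(648010 + √(181685*(1/75620) - 353569)) = 1/(648010 + √(36337/15124 - 353569)) = 1/(648010 + √(-5347341219/15124)) = 1/(648010 + I*√20218297149039/7562)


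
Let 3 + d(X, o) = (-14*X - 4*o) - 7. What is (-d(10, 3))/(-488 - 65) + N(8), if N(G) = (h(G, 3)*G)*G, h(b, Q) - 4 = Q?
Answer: 247582/553 ≈ 447.71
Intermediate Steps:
d(X, o) = -10 - 14*X - 4*o (d(X, o) = -3 + ((-14*X - 4*o) - 7) = -3 + (-7 - 14*X - 4*o) = -10 - 14*X - 4*o)
h(b, Q) = 4 + Q
N(G) = 7*G² (N(G) = ((4 + 3)*G)*G = (7*G)*G = 7*G²)
(-d(10, 3))/(-488 - 65) + N(8) = (-(-10 - 14*10 - 4*3))/(-488 - 65) + 7*8² = -(-10 - 140 - 12)/(-553) + 7*64 = -1*(-162)*(-1/553) + 448 = 162*(-1/553) + 448 = -162/553 + 448 = 247582/553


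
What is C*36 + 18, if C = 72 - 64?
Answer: 306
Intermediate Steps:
C = 8
C*36 + 18 = 8*36 + 18 = 288 + 18 = 306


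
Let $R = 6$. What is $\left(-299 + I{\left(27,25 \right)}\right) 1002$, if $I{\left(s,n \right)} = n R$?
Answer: $-149298$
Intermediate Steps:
$I{\left(s,n \right)} = 6 n$ ($I{\left(s,n \right)} = n 6 = 6 n$)
$\left(-299 + I{\left(27,25 \right)}\right) 1002 = \left(-299 + 6 \cdot 25\right) 1002 = \left(-299 + 150\right) 1002 = \left(-149\right) 1002 = -149298$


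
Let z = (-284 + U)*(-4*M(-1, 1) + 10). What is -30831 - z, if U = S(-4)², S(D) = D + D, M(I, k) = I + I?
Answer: -26871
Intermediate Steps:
M(I, k) = 2*I
S(D) = 2*D
U = 64 (U = (2*(-4))² = (-8)² = 64)
z = -3960 (z = (-284 + 64)*(-8*(-1) + 10) = -220*(-4*(-2) + 10) = -220*(8 + 10) = -220*18 = -3960)
-30831 - z = -30831 - 1*(-3960) = -30831 + 3960 = -26871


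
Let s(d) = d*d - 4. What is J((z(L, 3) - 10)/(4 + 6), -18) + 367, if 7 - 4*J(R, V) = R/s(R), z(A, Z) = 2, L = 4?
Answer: 15485/42 ≈ 368.69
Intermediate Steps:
s(d) = -4 + d² (s(d) = d² - 4 = -4 + d²)
J(R, V) = 7/4 - R/(4*(-4 + R²))
J((z(L, 3) - 10)/(4 + 6), -18) + 367 = (-28 - (2 - 10)/(4 + 6) + 7*((2 - 10)/(4 + 6))²)/(4*(-4 + ((2 - 10)/(4 + 6))²)) + 367 = (-28 - (-8)/10 + 7*(-8/10)²)/(4*(-4 + (-8/10)²)) + 367 = (-28 - (-8)/10 + 7*(-8*⅒)²)/(4*(-4 + (-8*⅒)²)) + 367 = (-28 - 1*(-⅘) + 7*(-⅘)²)/(4*(-4 + (-⅘)²)) + 367 = (-28 + ⅘ + 7*(16/25))/(4*(-4 + 16/25)) + 367 = (-28 + ⅘ + 112/25)/(4*(-84/25)) + 367 = (¼)*(-25/84)*(-568/25) + 367 = 71/42 + 367 = 15485/42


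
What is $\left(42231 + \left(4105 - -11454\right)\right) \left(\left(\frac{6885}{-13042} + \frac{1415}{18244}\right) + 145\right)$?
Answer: $\frac{496905732276375}{59484562} \approx 8.3535 \cdot 10^{6}$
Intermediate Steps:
$\left(42231 + \left(4105 - -11454\right)\right) \left(\left(\frac{6885}{-13042} + \frac{1415}{18244}\right) + 145\right) = \left(42231 + \left(4105 + 11454\right)\right) \left(\left(6885 \left(- \frac{1}{13042}\right) + 1415 \cdot \frac{1}{18244}\right) + 145\right) = \left(42231 + 15559\right) \left(\left(- \frac{6885}{13042} + \frac{1415}{18244}\right) + 145\right) = 57790 \left(- \frac{53577755}{118969124} + 145\right) = 57790 \cdot \frac{17196945225}{118969124} = \frac{496905732276375}{59484562}$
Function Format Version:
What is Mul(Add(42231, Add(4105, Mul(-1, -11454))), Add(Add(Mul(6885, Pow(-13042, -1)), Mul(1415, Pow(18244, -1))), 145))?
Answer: Rational(496905732276375, 59484562) ≈ 8.3535e+6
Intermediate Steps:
Mul(Add(42231, Add(4105, Mul(-1, -11454))), Add(Add(Mul(6885, Pow(-13042, -1)), Mul(1415, Pow(18244, -1))), 145)) = Mul(Add(42231, Add(4105, 11454)), Add(Add(Mul(6885, Rational(-1, 13042)), Mul(1415, Rational(1, 18244))), 145)) = Mul(Add(42231, 15559), Add(Add(Rational(-6885, 13042), Rational(1415, 18244)), 145)) = Mul(57790, Add(Rational(-53577755, 118969124), 145)) = Mul(57790, Rational(17196945225, 118969124)) = Rational(496905732276375, 59484562)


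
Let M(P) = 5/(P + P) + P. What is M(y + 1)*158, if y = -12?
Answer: -19513/11 ≈ -1773.9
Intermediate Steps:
M(P) = P + 5/(2*P) (M(P) = 5/(2*P) + P = P + 5/(2*P))
M(y + 1)*158 = ((-12 + 1) + 5/(2*(-12 + 1)))*158 = (-11 + (5/2)/(-11))*158 = (-11 + (5/2)*(-1/11))*158 = (-11 - 5/22)*158 = -247/22*158 = -19513/11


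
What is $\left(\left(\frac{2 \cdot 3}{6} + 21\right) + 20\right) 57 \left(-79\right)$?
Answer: $-189126$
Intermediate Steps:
$\left(\left(\frac{2 \cdot 3}{6} + 21\right) + 20\right) 57 \left(-79\right) = \left(\left(6 \cdot \frac{1}{6} + 21\right) + 20\right) 57 \left(-79\right) = \left(\left(1 + 21\right) + 20\right) 57 \left(-79\right) = \left(22 + 20\right) 57 \left(-79\right) = 42 \cdot 57 \left(-79\right) = 2394 \left(-79\right) = -189126$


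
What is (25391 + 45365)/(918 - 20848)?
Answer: -35378/9965 ≈ -3.5502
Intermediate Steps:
(25391 + 45365)/(918 - 20848) = 70756/(-19930) = 70756*(-1/19930) = -35378/9965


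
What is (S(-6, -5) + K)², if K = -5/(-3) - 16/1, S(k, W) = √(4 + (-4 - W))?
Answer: 1894/9 - 86*√5/3 ≈ 146.34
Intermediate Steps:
S(k, W) = √(-W)
K = -43/3 (K = -5*(-⅓) - 16*1 = 5/3 - 16 = -43/3 ≈ -14.333)
(S(-6, -5) + K)² = (√(-1*(-5)) - 43/3)² = (√5 - 43/3)² = (-43/3 + √5)²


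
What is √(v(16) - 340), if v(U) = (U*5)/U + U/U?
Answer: I*√334 ≈ 18.276*I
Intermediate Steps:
v(U) = 6 (v(U) = (5*U)/U + 1 = 5 + 1 = 6)
√(v(16) - 340) = √(6 - 340) = √(-334) = I*√334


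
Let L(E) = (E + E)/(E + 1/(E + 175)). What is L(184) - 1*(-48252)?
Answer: 3187514476/66057 ≈ 48254.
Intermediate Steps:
L(E) = 2*E/(E + 1/(175 + E)) (L(E) = (2*E)/(E + 1/(175 + E)) = 2*E/(E + 1/(175 + E)))
L(184) - 1*(-48252) = 2*184*(175 + 184)/(1 + 184² + 175*184) - 1*(-48252) = 2*184*359/(1 + 33856 + 32200) + 48252 = 2*184*359/66057 + 48252 = 2*184*(1/66057)*359 + 48252 = 132112/66057 + 48252 = 3187514476/66057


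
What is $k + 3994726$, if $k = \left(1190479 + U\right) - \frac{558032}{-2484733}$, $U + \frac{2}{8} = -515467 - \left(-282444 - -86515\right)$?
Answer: $\frac{48359533195039}{9938932} \approx 4.8657 \cdot 10^{6}$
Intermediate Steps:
$U = - \frac{1278153}{4}$ ($U = - \frac{1}{4} - \left(233023 + 86515\right) = - \frac{1}{4} - 319538 = - \frac{1278153}{4} \approx -3.1954 \cdot 10^{5}$)
$k = \frac{8656223122407}{9938932}$ ($k = \left(1190479 - \frac{1278153}{4}\right) - \frac{558032}{-2484733} = \frac{3483763}{4} - - \frac{558032}{2484733} = \frac{3483763}{4} + \frac{558032}{2484733} = \frac{8656223122407}{9938932} \approx 8.7094 \cdot 10^{5}$)
$k + 3994726 = \frac{8656223122407}{9938932} + 3994726 = \frac{48359533195039}{9938932}$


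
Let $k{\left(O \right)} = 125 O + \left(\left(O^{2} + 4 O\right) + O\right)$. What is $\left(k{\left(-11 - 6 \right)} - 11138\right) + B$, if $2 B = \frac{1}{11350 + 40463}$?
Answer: $- \frac{1353251933}{103626} \approx -13059.0$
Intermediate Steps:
$k{\left(O \right)} = O^{2} + 130 O$ ($k{\left(O \right)} = 125 O + \left(O^{2} + 5 O\right) = O^{2} + 130 O$)
$B = \frac{1}{103626}$ ($B = \frac{1}{2 \left(11350 + 40463\right)} = \frac{1}{2 \cdot 51813} = \frac{1}{2} \cdot \frac{1}{51813} = \frac{1}{103626} \approx 9.6501 \cdot 10^{-6}$)
$\left(k{\left(-11 - 6 \right)} - 11138\right) + B = \left(\left(-11 - 6\right) \left(130 - 17\right) - 11138\right) + \frac{1}{103626} = \left(- 17 \left(130 - 17\right) - 11138\right) + \frac{1}{103626} = \left(\left(-17\right) 113 - 11138\right) + \frac{1}{103626} = \left(-1921 - 11138\right) + \frac{1}{103626} = -13059 + \frac{1}{103626} = - \frac{1353251933}{103626}$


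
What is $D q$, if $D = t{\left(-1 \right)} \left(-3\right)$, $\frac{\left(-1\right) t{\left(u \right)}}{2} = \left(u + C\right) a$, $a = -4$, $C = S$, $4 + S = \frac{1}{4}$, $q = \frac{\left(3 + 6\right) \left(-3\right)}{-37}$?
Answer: $\frac{3078}{37} \approx 83.189$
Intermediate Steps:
$q = \frac{27}{37}$ ($q = 9 \left(-3\right) \left(- \frac{1}{37}\right) = \left(-27\right) \left(- \frac{1}{37}\right) = \frac{27}{37} \approx 0.72973$)
$S = - \frac{15}{4}$ ($S = -4 + \frac{1}{4} = - \frac{15}{4} \approx -3.75$)
$C = - \frac{15}{4} \approx -3.75$
$t{\left(u \right)} = -30 + 8 u$ ($t{\left(u \right)} = - 2 \left(u - \frac{15}{4}\right) \left(-4\right) = - 2 \left(- \frac{15}{4} + u\right) \left(-4\right) = - 2 \left(15 - 4 u\right) = -30 + 8 u$)
$D = 114$ ($D = \left(-30 + 8 \left(-1\right)\right) \left(-3\right) = \left(-30 - 8\right) \left(-3\right) = \left(-38\right) \left(-3\right) = 114$)
$D q = 114 \cdot \frac{27}{37} = \frac{3078}{37}$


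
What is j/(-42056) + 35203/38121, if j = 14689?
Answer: 920537999/1603216776 ≈ 0.57418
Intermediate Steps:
j/(-42056) + 35203/38121 = 14689/(-42056) + 35203/38121 = 14689*(-1/42056) + 35203*(1/38121) = -14689/42056 + 35203/38121 = 920537999/1603216776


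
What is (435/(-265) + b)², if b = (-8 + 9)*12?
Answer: 301401/2809 ≈ 107.30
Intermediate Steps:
b = 12 (b = 1*12 = 12)
(435/(-265) + b)² = (435/(-265) + 12)² = (435*(-1/265) + 12)² = (-87/53 + 12)² = (549/53)² = 301401/2809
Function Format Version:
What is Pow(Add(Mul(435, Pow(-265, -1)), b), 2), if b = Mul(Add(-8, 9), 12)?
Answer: Rational(301401, 2809) ≈ 107.30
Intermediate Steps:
b = 12 (b = Mul(1, 12) = 12)
Pow(Add(Mul(435, Pow(-265, -1)), b), 2) = Pow(Add(Mul(435, Pow(-265, -1)), 12), 2) = Pow(Add(Mul(435, Rational(-1, 265)), 12), 2) = Pow(Add(Rational(-87, 53), 12), 2) = Pow(Rational(549, 53), 2) = Rational(301401, 2809)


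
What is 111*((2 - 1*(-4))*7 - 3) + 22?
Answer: 4351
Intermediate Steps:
111*((2 - 1*(-4))*7 - 3) + 22 = 111*((2 + 4)*7 - 3) + 22 = 111*(6*7 - 3) + 22 = 111*(42 - 3) + 22 = 111*39 + 22 = 4329 + 22 = 4351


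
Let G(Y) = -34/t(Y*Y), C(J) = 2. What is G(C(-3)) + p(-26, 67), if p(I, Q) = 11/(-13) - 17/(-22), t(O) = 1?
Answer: -9745/286 ≈ -34.073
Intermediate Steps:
p(I, Q) = -21/286 (p(I, Q) = 11*(-1/13) - 17*(-1/22) = -11/13 + 17/22 = -21/286)
G(Y) = -34 (G(Y) = -34/1 = -34*1 = -34)
G(C(-3)) + p(-26, 67) = -34 - 21/286 = -9745/286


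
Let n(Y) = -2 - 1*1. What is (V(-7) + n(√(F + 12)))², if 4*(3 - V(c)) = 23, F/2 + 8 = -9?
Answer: 529/16 ≈ 33.063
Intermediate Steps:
F = -34 (F = -16 + 2*(-9) = -16 - 18 = -34)
V(c) = -11/4 (V(c) = 3 - ¼*23 = 3 - 23/4 = -11/4)
n(Y) = -3 (n(Y) = -2 - 1 = -3)
(V(-7) + n(√(F + 12)))² = (-11/4 - 3)² = (-23/4)² = 529/16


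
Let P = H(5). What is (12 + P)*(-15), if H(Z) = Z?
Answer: -255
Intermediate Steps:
P = 5
(12 + P)*(-15) = (12 + 5)*(-15) = 17*(-15) = -255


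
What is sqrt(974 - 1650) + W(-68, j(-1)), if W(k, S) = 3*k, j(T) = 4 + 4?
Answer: -204 + 26*I ≈ -204.0 + 26.0*I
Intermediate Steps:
j(T) = 8
sqrt(974 - 1650) + W(-68, j(-1)) = sqrt(974 - 1650) + 3*(-68) = sqrt(-676) - 204 = 26*I - 204 = -204 + 26*I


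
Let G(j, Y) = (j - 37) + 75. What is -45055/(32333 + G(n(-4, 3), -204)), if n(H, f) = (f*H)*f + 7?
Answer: -45055/32342 ≈ -1.3931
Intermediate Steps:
n(H, f) = 7 + H*f² (n(H, f) = (H*f)*f + 7 = H*f² + 7 = 7 + H*f²)
G(j, Y) = 38 + j (G(j, Y) = (-37 + j) + 75 = 38 + j)
-45055/(32333 + G(n(-4, 3), -204)) = -45055/(32333 + (38 + (7 - 4*3²))) = -45055/(32333 + (38 + (7 - 4*9))) = -45055/(32333 + (38 + (7 - 36))) = -45055/(32333 + (38 - 29)) = -45055/(32333 + 9) = -45055/32342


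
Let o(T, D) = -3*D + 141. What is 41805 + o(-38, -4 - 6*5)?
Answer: 42048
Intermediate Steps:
o(T, D) = 141 - 3*D
41805 + o(-38, -4 - 6*5) = 41805 + (141 - 3*(-4 - 6*5)) = 41805 + (141 - 3*(-4 - 30)) = 41805 + (141 - 3*(-34)) = 41805 + (141 + 102) = 41805 + 243 = 42048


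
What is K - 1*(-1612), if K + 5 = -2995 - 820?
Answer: -2208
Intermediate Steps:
K = -3820 (K = -5 + (-2995 - 820) = -5 - 3815 = -3820)
K - 1*(-1612) = -3820 - 1*(-1612) = -3820 + 1612 = -2208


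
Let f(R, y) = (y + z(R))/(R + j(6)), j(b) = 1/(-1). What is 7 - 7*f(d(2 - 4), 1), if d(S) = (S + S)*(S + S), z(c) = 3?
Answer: 77/15 ≈ 5.1333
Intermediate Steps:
d(S) = 4*S**2 (d(S) = (2*S)*(2*S) = 4*S**2)
j(b) = -1
f(R, y) = (3 + y)/(-1 + R) (f(R, y) = (y + 3)/(R - 1) = (3 + y)/(-1 + R))
7 - 7*f(d(2 - 4), 1) = 7 - 7*(3 + 1)/(-1 + 4*(2 - 4)**2) = 7 - 7*4/(-1 + 4*(-2)**2) = 7 - 7*4/(-1 + 4*4) = 7 - 7*4/(-1 + 16) = 7 - 7*4/15 = 7 - 28/15 = 77/15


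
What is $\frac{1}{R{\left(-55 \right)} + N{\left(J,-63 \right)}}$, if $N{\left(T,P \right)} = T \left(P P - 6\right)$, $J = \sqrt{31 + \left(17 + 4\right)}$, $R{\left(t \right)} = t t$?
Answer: $- \frac{3025}{807528563} + \frac{7926 \sqrt{13}}{807528563} \approx 3.1643 \cdot 10^{-5}$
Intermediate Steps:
$R{\left(t \right)} = t^{2}$
$J = 2 \sqrt{13}$ ($J = \sqrt{31 + 21} = \sqrt{52} = 2 \sqrt{13} \approx 7.2111$)
$N{\left(T,P \right)} = T \left(-6 + P^{2}\right)$ ($N{\left(T,P \right)} = T \left(P^{2} - 6\right) = T \left(-6 + P^{2}\right)$)
$\frac{1}{R{\left(-55 \right)} + N{\left(J,-63 \right)}} = \frac{1}{\left(-55\right)^{2} + 2 \sqrt{13} \left(-6 + \left(-63\right)^{2}\right)} = \frac{1}{3025 + 2 \sqrt{13} \left(-6 + 3969\right)} = \frac{1}{3025 + 2 \sqrt{13} \cdot 3963} = \frac{1}{3025 + 7926 \sqrt{13}}$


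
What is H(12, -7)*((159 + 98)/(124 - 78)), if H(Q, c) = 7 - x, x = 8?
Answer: -257/46 ≈ -5.5870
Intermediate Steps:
H(Q, c) = -1 (H(Q, c) = 7 - 1*8 = 7 - 8 = -1)
H(12, -7)*((159 + 98)/(124 - 78)) = -(159 + 98)/(124 - 78) = -257/46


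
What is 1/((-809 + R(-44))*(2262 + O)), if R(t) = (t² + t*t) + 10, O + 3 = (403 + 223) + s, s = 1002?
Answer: 1/11944751 ≈ 8.3719e-8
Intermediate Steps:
O = 1625 (O = -3 + ((403 + 223) + 1002) = -3 + (626 + 1002) = -3 + 1628 = 1625)
R(t) = 10 + 2*t² (R(t) = (t² + t²) + 10 = 2*t² + 10 = 10 + 2*t²)
1/((-809 + R(-44))*(2262 + O)) = 1/((-809 + (10 + 2*(-44)²))*(2262 + 1625)) = 1/((-809 + (10 + 2*1936))*3887) = 1/((-809 + (10 + 3872))*3887) = 1/((-809 + 3882)*3887) = 1/(3073*3887) = 1/11944751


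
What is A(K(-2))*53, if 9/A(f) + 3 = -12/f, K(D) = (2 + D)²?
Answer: 0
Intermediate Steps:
A(f) = 9/(-3 - 12/f)
A(K(-2))*53 = -3*(2 - 2)²/(4 + (2 - 2)²)*53 = -3*0²/(4 + 0²)*53 = -3*0/(4 + 0)*53 = -3*0/4*53 = -3*0*¼*53 = 0*53 = 0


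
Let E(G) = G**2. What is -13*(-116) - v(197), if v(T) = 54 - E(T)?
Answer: 40263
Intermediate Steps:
v(T) = 54 - T**2
-13*(-116) - v(197) = -13*(-116) - (54 - 1*197**2) = 1508 - (54 - 1*38809) = 1508 - (54 - 38809) = 1508 - 1*(-38755) = 1508 + 38755 = 40263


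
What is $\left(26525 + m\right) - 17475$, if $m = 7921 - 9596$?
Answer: $7375$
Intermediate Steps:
$m = -1675$
$\left(26525 + m\right) - 17475 = \left(26525 - 1675\right) - 17475 = 24850 - 17475 = 7375$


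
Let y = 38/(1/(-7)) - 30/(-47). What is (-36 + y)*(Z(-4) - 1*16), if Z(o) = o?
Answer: 283280/47 ≈ 6027.2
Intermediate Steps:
y = -12472/47 (y = 38/(-⅐) - 30*(-1/47) = 38*(-7) + 30/47 = -266 + 30/47 = -12472/47 ≈ -265.36)
(-36 + y)*(Z(-4) - 1*16) = (-36 - 12472/47)*(-4 - 1*16) = -14164*(-4 - 16)/47 = -14164/47*(-20) = 283280/47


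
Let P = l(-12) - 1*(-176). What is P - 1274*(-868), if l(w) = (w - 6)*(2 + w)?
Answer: 1106188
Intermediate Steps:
l(w) = (-6 + w)*(2 + w)
P = 356 (P = (-12 + (-12)² - 4*(-12)) - 1*(-176) = (-12 + 144 + 48) + 176 = 180 + 176 = 356)
P - 1274*(-868) = 356 - 1274*(-868) = 356 + 1105832 = 1106188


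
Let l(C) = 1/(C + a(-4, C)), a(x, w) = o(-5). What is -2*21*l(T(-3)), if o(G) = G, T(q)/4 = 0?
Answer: 42/5 ≈ 8.4000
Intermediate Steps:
T(q) = 0 (T(q) = 4*0 = 0)
a(x, w) = -5
l(C) = 1/(-5 + C) (l(C) = 1/(C - 5) = 1/(-5 + C))
-2*21*l(T(-3)) = -2*21/(-5 + 0) = -42/(-5) = -42*(-1)/5 = -1*(-42/5) = 42/5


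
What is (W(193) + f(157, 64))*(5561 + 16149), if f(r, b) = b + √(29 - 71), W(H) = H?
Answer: 5579470 + 21710*I*√42 ≈ 5.5795e+6 + 1.407e+5*I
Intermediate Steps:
f(r, b) = b + I*√42 (f(r, b) = b + √(-42) = b + I*√42)
(W(193) + f(157, 64))*(5561 + 16149) = (193 + (64 + I*√42))*(5561 + 16149) = (257 + I*√42)*21710 = 5579470 + 21710*I*√42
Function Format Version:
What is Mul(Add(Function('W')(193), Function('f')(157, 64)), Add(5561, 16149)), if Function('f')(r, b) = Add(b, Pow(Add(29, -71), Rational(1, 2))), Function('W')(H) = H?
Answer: Add(5579470, Mul(21710, I, Pow(42, Rational(1, 2)))) ≈ Add(5.5795e+6, Mul(1.4070e+5, I))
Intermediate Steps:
Function('f')(r, b) = Add(b, Mul(I, Pow(42, Rational(1, 2)))) (Function('f')(r, b) = Add(b, Pow(-42, Rational(1, 2))) = Add(b, Mul(I, Pow(42, Rational(1, 2)))))
Mul(Add(Function('W')(193), Function('f')(157, 64)), Add(5561, 16149)) = Mul(Add(193, Add(64, Mul(I, Pow(42, Rational(1, 2))))), Add(5561, 16149)) = Mul(Add(257, Mul(I, Pow(42, Rational(1, 2)))), 21710) = Add(5579470, Mul(21710, I, Pow(42, Rational(1, 2))))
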